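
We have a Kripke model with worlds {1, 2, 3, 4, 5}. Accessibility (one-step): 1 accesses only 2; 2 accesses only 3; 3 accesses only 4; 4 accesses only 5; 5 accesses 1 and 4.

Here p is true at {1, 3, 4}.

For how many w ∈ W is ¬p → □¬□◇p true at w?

1: ¬p is F, □¬□◇p is F. ✓
2: ¬p is T, □¬□◇p is T. ✓
3: ¬p is F, □¬□◇p is F. ✓
4: ¬p is F, □¬□◇p is T. ✓
5: ¬p is T, □¬□◇p is F. ✗
Satisfying worlds: {1, 2, 3, 4}.

4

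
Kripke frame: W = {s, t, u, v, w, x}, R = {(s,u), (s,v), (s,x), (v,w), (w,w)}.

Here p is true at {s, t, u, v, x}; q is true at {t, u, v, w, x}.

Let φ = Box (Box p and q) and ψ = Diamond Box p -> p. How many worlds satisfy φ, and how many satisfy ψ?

For Box (Box p and q):
s: successors {u, v, x}; Box p and q there: u:T, v:F, x:T. ✗
t: no successors, so Box (Box p and q) holds vacuously. ✓
u: no successors, so Box (Box p and q) holds vacuously. ✓
v: successors {w}; Box p and q there: w:F. ✗
w: successors {w}; Box p and q there: w:F. ✗
x: no successors, so Box (Box p and q) holds vacuously. ✓
— 3 worlds.
For Diamond Box p -> p:
s: Diamond Box p is T, p is T. ✓
t: Diamond Box p is F, p is T. ✓
u: Diamond Box p is F, p is T. ✓
v: Diamond Box p is F, p is T. ✓
w: Diamond Box p is F, p is F. ✓
x: Diamond Box p is F, p is T. ✓
— 6 worlds.

3 and 6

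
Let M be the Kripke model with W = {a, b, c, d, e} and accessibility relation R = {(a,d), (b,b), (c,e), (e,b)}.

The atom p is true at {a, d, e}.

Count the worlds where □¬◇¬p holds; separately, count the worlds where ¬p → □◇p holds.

2 and 3

For □¬◇¬p:
a: successors {d}; ¬◇¬p there: d:T. ✓
b: successors {b}; ¬◇¬p there: b:F. ✗
c: successors {e}; ¬◇¬p there: e:F. ✗
d: no successors, so □¬◇¬p holds vacuously. ✓
e: successors {b}; ¬◇¬p there: b:F. ✗
— 2 worlds.
For ¬p → □◇p:
a: ¬p is F, □◇p is F. ✓
b: ¬p is T, □◇p is F. ✗
c: ¬p is T, □◇p is F. ✗
d: ¬p is F, □◇p is T. ✓
e: ¬p is F, □◇p is F. ✓
— 3 worlds.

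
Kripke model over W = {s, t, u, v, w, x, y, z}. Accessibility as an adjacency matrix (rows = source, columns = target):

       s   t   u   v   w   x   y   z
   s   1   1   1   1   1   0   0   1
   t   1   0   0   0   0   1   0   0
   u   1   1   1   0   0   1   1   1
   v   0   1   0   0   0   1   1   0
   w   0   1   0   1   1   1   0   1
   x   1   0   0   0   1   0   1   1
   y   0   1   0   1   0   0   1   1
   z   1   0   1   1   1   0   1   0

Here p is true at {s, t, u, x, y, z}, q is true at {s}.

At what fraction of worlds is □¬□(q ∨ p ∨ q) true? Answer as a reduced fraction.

s: successors {s, t, u, v, w, z}; ¬□(q ∨ p ∨ q) there: s:T, t:F, u:F, v:F, w:T, z:T. ✗
t: successors {s, x}; ¬□(q ∨ p ∨ q) there: s:T, x:T. ✓
u: successors {s, t, u, x, y, z}; ¬□(q ∨ p ∨ q) there: s:T, t:F, u:F, x:T, y:T, z:T. ✗
v: successors {t, x, y}; ¬□(q ∨ p ∨ q) there: t:F, x:T, y:T. ✗
w: successors {t, v, w, x, z}; ¬□(q ∨ p ∨ q) there: t:F, v:F, w:T, x:T, z:T. ✗
x: successors {s, w, y, z}; ¬□(q ∨ p ∨ q) there: s:T, w:T, y:T, z:T. ✓
y: successors {t, v, y, z}; ¬□(q ∨ p ∨ q) there: t:F, v:F, y:T, z:T. ✗
z: successors {s, u, v, w, y}; ¬□(q ∨ p ∨ q) there: s:T, u:F, v:F, w:T, y:T. ✗
That's 2 of 8 worlds, so 2/8 = 1/4.

1/4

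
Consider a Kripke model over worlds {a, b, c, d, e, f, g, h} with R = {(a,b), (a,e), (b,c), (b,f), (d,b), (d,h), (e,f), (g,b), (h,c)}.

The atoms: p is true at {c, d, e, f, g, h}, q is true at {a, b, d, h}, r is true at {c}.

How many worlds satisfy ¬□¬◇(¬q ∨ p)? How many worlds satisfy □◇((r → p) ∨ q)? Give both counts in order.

3 and 5

For ¬□¬◇(¬q ∨ p):
a: □¬◇(¬q ∨ p) is F. ✓
b: □¬◇(¬q ∨ p) is T. ✗
c: □¬◇(¬q ∨ p) is T. ✗
d: □¬◇(¬q ∨ p) is F. ✓
e: □¬◇(¬q ∨ p) is T. ✗
f: □¬◇(¬q ∨ p) is T. ✗
g: □¬◇(¬q ∨ p) is F. ✓
h: □¬◇(¬q ∨ p) is T. ✗
— 3 worlds.
For □◇((r → p) ∨ q):
a: successors {b, e}; ◇((r → p) ∨ q) there: b:T, e:T. ✓
b: successors {c, f}; ◇((r → p) ∨ q) there: c:F, f:F. ✗
c: no successors, so □◇((r → p) ∨ q) holds vacuously. ✓
d: successors {b, h}; ◇((r → p) ∨ q) there: b:T, h:T. ✓
e: successors {f}; ◇((r → p) ∨ q) there: f:F. ✗
f: no successors, so □◇((r → p) ∨ q) holds vacuously. ✓
g: successors {b}; ◇((r → p) ∨ q) there: b:T. ✓
h: successors {c}; ◇((r → p) ∨ q) there: c:F. ✗
— 5 worlds.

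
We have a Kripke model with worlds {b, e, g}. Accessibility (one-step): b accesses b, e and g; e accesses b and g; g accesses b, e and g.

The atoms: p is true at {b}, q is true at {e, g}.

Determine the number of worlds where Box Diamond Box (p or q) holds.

b: successors {b, e, g}; Diamond Box (p or q) there: b:T, e:T, g:T. ✓
e: successors {b, g}; Diamond Box (p or q) there: b:T, g:T. ✓
g: successors {b, e, g}; Diamond Box (p or q) there: b:T, e:T, g:T. ✓
Satisfying worlds: {b, e, g}.

3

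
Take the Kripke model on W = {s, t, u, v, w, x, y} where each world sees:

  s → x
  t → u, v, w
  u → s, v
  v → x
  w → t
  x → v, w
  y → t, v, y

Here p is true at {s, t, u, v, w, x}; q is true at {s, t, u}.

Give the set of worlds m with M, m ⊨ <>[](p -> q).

s: successors {x}; [](p -> q) there: x:F. ✗
t: successors {u, v, w}; [](p -> q) there: u:F, v:F, w:T. ✓
u: successors {s, v}; [](p -> q) there: s:F, v:F. ✗
v: successors {x}; [](p -> q) there: x:F. ✗
w: successors {t}; [](p -> q) there: t:F. ✗
x: successors {v, w}; [](p -> q) there: v:F, w:T. ✓
y: successors {t, v, y}; [](p -> q) there: t:F, v:F, y:F. ✗

{t, x}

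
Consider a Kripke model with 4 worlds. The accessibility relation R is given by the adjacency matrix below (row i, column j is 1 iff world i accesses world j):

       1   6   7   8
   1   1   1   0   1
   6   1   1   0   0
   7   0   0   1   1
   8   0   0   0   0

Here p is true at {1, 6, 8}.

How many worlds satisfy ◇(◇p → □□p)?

3

1: successors {1, 6, 8}; ◇p → □□p there: 1:T, 6:T, 8:T. ✓
6: successors {1, 6}; ◇p → □□p there: 1:T, 6:T. ✓
7: successors {7, 8}; ◇p → □□p there: 7:F, 8:T. ✓
8: no successors, so ◇(◇p → □□p) fails. ✗
Satisfying worlds: {1, 6, 7}.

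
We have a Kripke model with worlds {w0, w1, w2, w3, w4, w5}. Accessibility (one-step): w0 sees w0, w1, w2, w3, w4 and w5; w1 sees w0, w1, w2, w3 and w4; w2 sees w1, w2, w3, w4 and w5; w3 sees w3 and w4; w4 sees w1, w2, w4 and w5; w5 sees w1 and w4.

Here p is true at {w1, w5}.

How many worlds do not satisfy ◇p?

w0: successors {w0, w1, w2, w3, w4, w5}; p there: w0:F, w1:T, w2:F, w3:F, w4:F, w5:T. ✓
w1: successors {w0, w1, w2, w3, w4}; p there: w0:F, w1:T, w2:F, w3:F, w4:F. ✓
w2: successors {w1, w2, w3, w4, w5}; p there: w1:T, w2:F, w3:F, w4:F, w5:T. ✓
w3: successors {w3, w4}; p there: w3:F, w4:F. ✗
w4: successors {w1, w2, w4, w5}; p there: w1:T, w2:F, w4:F, w5:T. ✓
w5: successors {w1, w4}; p there: w1:T, w4:F. ✓
Satisfying worlds: {w0, w1, w2, w4, w5}.
So ◇p fails at the other 1 world.

1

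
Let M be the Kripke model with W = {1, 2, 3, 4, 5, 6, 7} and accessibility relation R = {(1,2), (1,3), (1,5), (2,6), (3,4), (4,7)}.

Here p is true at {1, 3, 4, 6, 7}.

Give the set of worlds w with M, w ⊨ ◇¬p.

1: successors {2, 3, 5}; ¬p there: 2:T, 3:F, 5:T. ✓
2: successors {6}; ¬p there: 6:F. ✗
3: successors {4}; ¬p there: 4:F. ✗
4: successors {7}; ¬p there: 7:F. ✗
5: no successors, so ◇¬p fails. ✗
6: no successors, so ◇¬p fails. ✗
7: no successors, so ◇¬p fails. ✗

{1}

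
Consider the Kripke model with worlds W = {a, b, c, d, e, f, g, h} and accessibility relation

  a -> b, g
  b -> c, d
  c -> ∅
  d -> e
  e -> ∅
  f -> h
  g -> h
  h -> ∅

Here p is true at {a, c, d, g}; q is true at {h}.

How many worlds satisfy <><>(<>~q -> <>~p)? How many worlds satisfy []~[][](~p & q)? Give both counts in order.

2 and 3

For <><>(<>~q -> <>~p):
a: successors {b, g}; <>(<>~q -> <>~p) there: b:T, g:T. ✓
b: successors {c, d}; <>(<>~q -> <>~p) there: c:F, d:T. ✓
c: no successors, so <><>(<>~q -> <>~p) fails. ✗
d: successors {e}; <>(<>~q -> <>~p) there: e:F. ✗
e: no successors, so <><>(<>~q -> <>~p) fails. ✗
f: successors {h}; <>(<>~q -> <>~p) there: h:F. ✗
g: successors {h}; <>(<>~q -> <>~p) there: h:F. ✗
h: no successors, so <><>(<>~q -> <>~p) fails. ✗
— 2 worlds.
For []~[][](~p & q):
a: successors {b, g}; ~[][](~p & q) there: b:T, g:F. ✗
b: successors {c, d}; ~[][](~p & q) there: c:F, d:F. ✗
c: no successors, so []~[][](~p & q) holds vacuously. ✓
d: successors {e}; ~[][](~p & q) there: e:F. ✗
e: no successors, so []~[][](~p & q) holds vacuously. ✓
f: successors {h}; ~[][](~p & q) there: h:F. ✗
g: successors {h}; ~[][](~p & q) there: h:F. ✗
h: no successors, so []~[][](~p & q) holds vacuously. ✓
— 3 worlds.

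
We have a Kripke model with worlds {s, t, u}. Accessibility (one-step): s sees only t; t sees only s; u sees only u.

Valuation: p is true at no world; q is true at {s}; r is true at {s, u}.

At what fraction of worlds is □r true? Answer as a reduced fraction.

s: successors {t}; r there: t:F. ✗
t: successors {s}; r there: s:T. ✓
u: successors {u}; r there: u:T. ✓
That's 2 of 3 worlds, so 2/3.

2/3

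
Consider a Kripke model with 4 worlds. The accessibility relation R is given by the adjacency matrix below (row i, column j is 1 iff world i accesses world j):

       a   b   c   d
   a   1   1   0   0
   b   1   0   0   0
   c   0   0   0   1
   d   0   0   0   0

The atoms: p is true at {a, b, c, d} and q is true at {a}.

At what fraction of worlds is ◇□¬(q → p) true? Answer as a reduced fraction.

1/4

a: successors {a, b}; □¬(q → p) there: a:F, b:F. ✗
b: successors {a}; □¬(q → p) there: a:F. ✗
c: successors {d}; □¬(q → p) there: d:T. ✓
d: no successors, so ◇□¬(q → p) fails. ✗
That's 1 of 4 worlds, so 1/4.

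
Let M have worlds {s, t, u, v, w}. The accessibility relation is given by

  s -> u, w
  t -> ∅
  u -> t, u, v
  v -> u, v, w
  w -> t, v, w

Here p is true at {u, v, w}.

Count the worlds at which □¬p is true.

s: successors {u, w}; ¬p there: u:F, w:F. ✗
t: no successors, so □¬p holds vacuously. ✓
u: successors {t, u, v}; ¬p there: t:T, u:F, v:F. ✗
v: successors {u, v, w}; ¬p there: u:F, v:F, w:F. ✗
w: successors {t, v, w}; ¬p there: t:T, v:F, w:F. ✗
Satisfying worlds: {t}.

1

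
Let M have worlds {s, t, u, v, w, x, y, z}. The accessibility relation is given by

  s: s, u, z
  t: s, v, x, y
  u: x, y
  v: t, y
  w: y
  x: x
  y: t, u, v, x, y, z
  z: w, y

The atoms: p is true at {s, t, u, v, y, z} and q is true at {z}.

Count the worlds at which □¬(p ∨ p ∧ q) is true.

1

s: successors {s, u, z}; ¬(p ∨ p ∧ q) there: s:F, u:F, z:F. ✗
t: successors {s, v, x, y}; ¬(p ∨ p ∧ q) there: s:F, v:F, x:T, y:F. ✗
u: successors {x, y}; ¬(p ∨ p ∧ q) there: x:T, y:F. ✗
v: successors {t, y}; ¬(p ∨ p ∧ q) there: t:F, y:F. ✗
w: successors {y}; ¬(p ∨ p ∧ q) there: y:F. ✗
x: successors {x}; ¬(p ∨ p ∧ q) there: x:T. ✓
y: successors {t, u, v, x, y, z}; ¬(p ∨ p ∧ q) there: t:F, u:F, v:F, x:T, y:F, z:F. ✗
z: successors {w, y}; ¬(p ∨ p ∧ q) there: w:T, y:F. ✗
Satisfying worlds: {x}.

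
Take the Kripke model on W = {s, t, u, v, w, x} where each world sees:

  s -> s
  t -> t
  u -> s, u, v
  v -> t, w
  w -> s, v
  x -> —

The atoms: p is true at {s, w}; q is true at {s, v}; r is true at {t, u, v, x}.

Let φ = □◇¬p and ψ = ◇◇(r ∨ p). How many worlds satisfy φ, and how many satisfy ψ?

3 and 5

For □◇¬p:
s: successors {s}; ◇¬p there: s:F. ✗
t: successors {t}; ◇¬p there: t:T. ✓
u: successors {s, u, v}; ◇¬p there: s:F, u:T, v:T. ✗
v: successors {t, w}; ◇¬p there: t:T, w:T. ✓
w: successors {s, v}; ◇¬p there: s:F, v:T. ✗
x: no successors, so □◇¬p holds vacuously. ✓
— 3 worlds.
For ◇◇(r ∨ p):
s: successors {s}; ◇(r ∨ p) there: s:T. ✓
t: successors {t}; ◇(r ∨ p) there: t:T. ✓
u: successors {s, u, v}; ◇(r ∨ p) there: s:T, u:T, v:T. ✓
v: successors {t, w}; ◇(r ∨ p) there: t:T, w:T. ✓
w: successors {s, v}; ◇(r ∨ p) there: s:T, v:T. ✓
x: no successors, so ◇◇(r ∨ p) fails. ✗
— 5 worlds.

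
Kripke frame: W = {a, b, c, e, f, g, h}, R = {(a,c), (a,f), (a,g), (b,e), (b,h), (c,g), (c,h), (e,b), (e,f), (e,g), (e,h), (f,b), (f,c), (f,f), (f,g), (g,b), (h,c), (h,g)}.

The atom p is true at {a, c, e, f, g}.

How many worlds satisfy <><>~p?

a: successors {c, f, g}; <>~p there: c:T, f:T, g:T. ✓
b: successors {e, h}; <>~p there: e:T, h:F. ✓
c: successors {g, h}; <>~p there: g:T, h:F. ✓
e: successors {b, f, g, h}; <>~p there: b:T, f:T, g:T, h:F. ✓
f: successors {b, c, f, g}; <>~p there: b:T, c:T, f:T, g:T. ✓
g: successors {b}; <>~p there: b:T. ✓
h: successors {c, g}; <>~p there: c:T, g:T. ✓
Satisfying worlds: {a, b, c, e, f, g, h}.

7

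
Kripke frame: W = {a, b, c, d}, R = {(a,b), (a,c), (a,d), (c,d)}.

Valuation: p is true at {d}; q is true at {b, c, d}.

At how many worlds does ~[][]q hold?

a: [][]q is T. ✗
b: [][]q is T. ✗
c: [][]q is T. ✗
d: [][]q is T. ✗
Satisfying worlds: ∅.

0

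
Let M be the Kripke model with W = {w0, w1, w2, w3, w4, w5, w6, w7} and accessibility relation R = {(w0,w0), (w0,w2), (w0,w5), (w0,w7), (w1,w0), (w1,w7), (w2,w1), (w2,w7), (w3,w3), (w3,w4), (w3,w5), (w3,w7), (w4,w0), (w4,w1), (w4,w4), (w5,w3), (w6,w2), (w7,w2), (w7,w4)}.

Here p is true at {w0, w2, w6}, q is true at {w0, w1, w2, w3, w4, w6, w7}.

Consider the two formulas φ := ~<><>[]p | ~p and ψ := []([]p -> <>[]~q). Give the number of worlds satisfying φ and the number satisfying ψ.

For ~<><>[]p | ~p:
w0: ~<><>[]p is T, ~p is F. ✓
w1: ~<><>[]p is T, ~p is T. ✓
w2: ~<><>[]p is T, ~p is F. ✓
w3: ~<><>[]p is T, ~p is T. ✓
w4: ~<><>[]p is T, ~p is T. ✓
w5: ~<><>[]p is T, ~p is T. ✓
w6: ~<><>[]p is T, ~p is F. ✓
w7: ~<><>[]p is T, ~p is T. ✓
— 8 worlds.
For []([]p -> <>[]~q):
w0: successors {w0, w2, w5, w7}; []p -> <>[]~q there: w0:T, w2:T, w5:T, w7:T. ✓
w1: successors {w0, w7}; []p -> <>[]~q there: w0:T, w7:T. ✓
w2: successors {w1, w7}; []p -> <>[]~q there: w1:T, w7:T. ✓
w3: successors {w3, w4, w5, w7}; []p -> <>[]~q there: w3:T, w4:T, w5:T, w7:T. ✓
w4: successors {w0, w1, w4}; []p -> <>[]~q there: w0:T, w1:T, w4:T. ✓
w5: successors {w3}; []p -> <>[]~q there: w3:T. ✓
w6: successors {w2}; []p -> <>[]~q there: w2:T. ✓
w7: successors {w2, w4}; []p -> <>[]~q there: w2:T, w4:T. ✓
— 8 worlds.

8 and 8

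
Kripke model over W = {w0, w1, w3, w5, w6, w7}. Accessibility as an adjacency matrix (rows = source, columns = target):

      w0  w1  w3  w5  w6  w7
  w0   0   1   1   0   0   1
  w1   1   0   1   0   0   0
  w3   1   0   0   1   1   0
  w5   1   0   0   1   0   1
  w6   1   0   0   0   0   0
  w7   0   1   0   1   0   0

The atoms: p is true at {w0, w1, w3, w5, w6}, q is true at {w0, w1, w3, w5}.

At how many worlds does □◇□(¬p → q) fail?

w0: successors {w1, w3, w7}; ◇□(¬p → q) there: w1:T, w3:T, w7:T. ✓
w1: successors {w0, w3}; ◇□(¬p → q) there: w0:T, w3:T. ✓
w3: successors {w0, w5, w6}; ◇□(¬p → q) there: w0:T, w5:T, w6:F. ✗
w5: successors {w0, w5, w7}; ◇□(¬p → q) there: w0:T, w5:T, w7:T. ✓
w6: successors {w0}; ◇□(¬p → q) there: w0:T. ✓
w7: successors {w1, w5}; ◇□(¬p → q) there: w1:T, w5:T. ✓
Satisfying worlds: {w0, w1, w5, w6, w7}.
So □◇□(¬p → q) fails at the other 1 world.

1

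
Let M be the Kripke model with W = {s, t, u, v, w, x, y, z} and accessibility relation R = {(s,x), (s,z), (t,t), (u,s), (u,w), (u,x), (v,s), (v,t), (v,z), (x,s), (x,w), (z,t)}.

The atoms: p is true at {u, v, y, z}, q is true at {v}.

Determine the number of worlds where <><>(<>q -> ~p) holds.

s: successors {x, z}; <>(<>q -> ~p) there: x:T, z:T. ✓
t: successors {t}; <>(<>q -> ~p) there: t:T. ✓
u: successors {s, w, x}; <>(<>q -> ~p) there: s:T, w:F, x:T. ✓
v: successors {s, t, z}; <>(<>q -> ~p) there: s:T, t:T, z:T. ✓
w: no successors, so <><>(<>q -> ~p) fails. ✗
x: successors {s, w}; <>(<>q -> ~p) there: s:T, w:F. ✓
y: no successors, so <><>(<>q -> ~p) fails. ✗
z: successors {t}; <>(<>q -> ~p) there: t:T. ✓
Satisfying worlds: {s, t, u, v, x, z}.

6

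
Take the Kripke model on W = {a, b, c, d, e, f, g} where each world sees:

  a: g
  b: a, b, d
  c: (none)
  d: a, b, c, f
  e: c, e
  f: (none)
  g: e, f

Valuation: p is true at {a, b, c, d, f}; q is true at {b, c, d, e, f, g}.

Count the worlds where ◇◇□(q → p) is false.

2

a: successors {g}; ◇□(q → p) there: g:T. ✓
b: successors {a, b, d}; ◇□(q → p) there: a:F, b:T, d:T. ✓
c: no successors, so ◇◇□(q → p) fails. ✗
d: successors {a, b, c, f}; ◇□(q → p) there: a:F, b:T, c:F, f:F. ✓
e: successors {c, e}; ◇□(q → p) there: c:F, e:T. ✓
f: no successors, so ◇◇□(q → p) fails. ✗
g: successors {e, f}; ◇□(q → p) there: e:T, f:F. ✓
Satisfying worlds: {a, b, d, e, g}.
So ◇◇□(q → p) fails at the other 2 worlds.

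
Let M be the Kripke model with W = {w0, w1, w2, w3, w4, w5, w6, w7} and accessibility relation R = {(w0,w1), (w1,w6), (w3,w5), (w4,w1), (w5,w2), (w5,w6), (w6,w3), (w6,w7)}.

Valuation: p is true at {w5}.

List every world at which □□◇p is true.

w0: successors {w1}; □◇p there: w1:F. ✗
w1: successors {w6}; □◇p there: w6:F. ✗
w2: no successors, so □□◇p holds vacuously. ✓
w3: successors {w5}; □◇p there: w5:F. ✗
w4: successors {w1}; □◇p there: w1:F. ✗
w5: successors {w2, w6}; □◇p there: w2:T, w6:F. ✗
w6: successors {w3, w7}; □◇p there: w3:F, w7:T. ✗
w7: no successors, so □□◇p holds vacuously. ✓

{w2, w7}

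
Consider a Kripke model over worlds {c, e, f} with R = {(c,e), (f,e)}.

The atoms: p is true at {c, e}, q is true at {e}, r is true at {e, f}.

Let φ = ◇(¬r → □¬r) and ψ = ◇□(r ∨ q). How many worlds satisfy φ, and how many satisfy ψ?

2 and 2

For ◇(¬r → □¬r):
c: successors {e}; ¬r → □¬r there: e:T. ✓
e: no successors, so ◇(¬r → □¬r) fails. ✗
f: successors {e}; ¬r → □¬r there: e:T. ✓
— 2 worlds.
For ◇□(r ∨ q):
c: successors {e}; □(r ∨ q) there: e:T. ✓
e: no successors, so ◇□(r ∨ q) fails. ✗
f: successors {e}; □(r ∨ q) there: e:T. ✓
— 2 worlds.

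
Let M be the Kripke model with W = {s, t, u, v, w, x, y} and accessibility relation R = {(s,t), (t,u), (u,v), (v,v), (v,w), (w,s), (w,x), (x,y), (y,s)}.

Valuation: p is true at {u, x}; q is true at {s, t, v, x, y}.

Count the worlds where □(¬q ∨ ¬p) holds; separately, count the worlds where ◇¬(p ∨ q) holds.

For □(¬q ∨ ¬p):
s: successors {t}; ¬q ∨ ¬p there: t:T. ✓
t: successors {u}; ¬q ∨ ¬p there: u:T. ✓
u: successors {v}; ¬q ∨ ¬p there: v:T. ✓
v: successors {v, w}; ¬q ∨ ¬p there: v:T, w:T. ✓
w: successors {s, x}; ¬q ∨ ¬p there: s:T, x:F. ✗
x: successors {y}; ¬q ∨ ¬p there: y:T. ✓
y: successors {s}; ¬q ∨ ¬p there: s:T. ✓
— 6 worlds.
For ◇¬(p ∨ q):
s: successors {t}; ¬(p ∨ q) there: t:F. ✗
t: successors {u}; ¬(p ∨ q) there: u:F. ✗
u: successors {v}; ¬(p ∨ q) there: v:F. ✗
v: successors {v, w}; ¬(p ∨ q) there: v:F, w:T. ✓
w: successors {s, x}; ¬(p ∨ q) there: s:F, x:F. ✗
x: successors {y}; ¬(p ∨ q) there: y:F. ✗
y: successors {s}; ¬(p ∨ q) there: s:F. ✗
— 1 world.

6 and 1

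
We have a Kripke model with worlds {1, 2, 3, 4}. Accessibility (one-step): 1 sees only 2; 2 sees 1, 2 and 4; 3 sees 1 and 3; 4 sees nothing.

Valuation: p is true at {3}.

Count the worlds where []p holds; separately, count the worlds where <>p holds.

For []p:
1: successors {2}; p there: 2:F. ✗
2: successors {1, 2, 4}; p there: 1:F, 2:F, 4:F. ✗
3: successors {1, 3}; p there: 1:F, 3:T. ✗
4: no successors, so []p holds vacuously. ✓
— 1 world.
For <>p:
1: successors {2}; p there: 2:F. ✗
2: successors {1, 2, 4}; p there: 1:F, 2:F, 4:F. ✗
3: successors {1, 3}; p there: 1:F, 3:T. ✓
4: no successors, so <>p fails. ✗
— 1 world.

1 and 1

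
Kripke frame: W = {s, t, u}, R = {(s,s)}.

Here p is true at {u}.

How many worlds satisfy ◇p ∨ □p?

s: ◇p is F, □p is F. ✗
t: ◇p is F, □p is T. ✓
u: ◇p is F, □p is T. ✓
Satisfying worlds: {t, u}.

2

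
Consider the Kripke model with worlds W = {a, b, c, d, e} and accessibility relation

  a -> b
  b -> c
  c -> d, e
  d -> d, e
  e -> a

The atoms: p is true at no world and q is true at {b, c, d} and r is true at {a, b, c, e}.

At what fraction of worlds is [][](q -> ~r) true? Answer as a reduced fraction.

a: successors {b}; [](q -> ~r) there: b:F. ✗
b: successors {c}; [](q -> ~r) there: c:T. ✓
c: successors {d, e}; [](q -> ~r) there: d:T, e:T. ✓
d: successors {d, e}; [](q -> ~r) there: d:T, e:T. ✓
e: successors {a}; [](q -> ~r) there: a:F. ✗
That's 3 of 5 worlds, so 3/5.

3/5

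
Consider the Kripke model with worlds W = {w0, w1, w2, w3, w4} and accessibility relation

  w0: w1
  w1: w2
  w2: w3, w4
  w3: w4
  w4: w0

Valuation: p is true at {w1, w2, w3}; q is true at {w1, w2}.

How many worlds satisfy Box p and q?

w0: Box p is T, q is F. ✗
w1: Box p is T, q is T. ✓
w2: Box p is F, q is T. ✗
w3: Box p is F, q is F. ✗
w4: Box p is F, q is F. ✗
Satisfying worlds: {w1}.

1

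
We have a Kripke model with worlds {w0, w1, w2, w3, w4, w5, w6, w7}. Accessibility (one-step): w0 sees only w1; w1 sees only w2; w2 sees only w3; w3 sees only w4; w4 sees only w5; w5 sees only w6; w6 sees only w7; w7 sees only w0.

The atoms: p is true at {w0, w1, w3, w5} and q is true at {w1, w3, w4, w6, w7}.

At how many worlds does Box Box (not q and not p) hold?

1

w0: successors {w1}; Box (not q and not p) there: w1:T. ✓
w1: successors {w2}; Box (not q and not p) there: w2:F. ✗
w2: successors {w3}; Box (not q and not p) there: w3:F. ✗
w3: successors {w4}; Box (not q and not p) there: w4:F. ✗
w4: successors {w5}; Box (not q and not p) there: w5:F. ✗
w5: successors {w6}; Box (not q and not p) there: w6:F. ✗
w6: successors {w7}; Box (not q and not p) there: w7:F. ✗
w7: successors {w0}; Box (not q and not p) there: w0:F. ✗
Satisfying worlds: {w0}.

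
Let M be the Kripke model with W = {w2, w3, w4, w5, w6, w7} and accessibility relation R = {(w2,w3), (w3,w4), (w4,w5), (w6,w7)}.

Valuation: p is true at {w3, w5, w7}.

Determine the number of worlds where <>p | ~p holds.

w2: <>p is T, ~p is T. ✓
w3: <>p is F, ~p is F. ✗
w4: <>p is T, ~p is T. ✓
w5: <>p is F, ~p is F. ✗
w6: <>p is T, ~p is T. ✓
w7: <>p is F, ~p is F. ✗
Satisfying worlds: {w2, w4, w6}.

3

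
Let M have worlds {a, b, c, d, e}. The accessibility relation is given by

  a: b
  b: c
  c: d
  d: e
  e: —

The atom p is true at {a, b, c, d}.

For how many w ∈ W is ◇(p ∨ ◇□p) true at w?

a: successors {b}; p ∨ ◇□p there: b:T. ✓
b: successors {c}; p ∨ ◇□p there: c:T. ✓
c: successors {d}; p ∨ ◇□p there: d:T. ✓
d: successors {e}; p ∨ ◇□p there: e:F. ✗
e: no successors, so ◇(p ∨ ◇□p) fails. ✗
Satisfying worlds: {a, b, c}.

3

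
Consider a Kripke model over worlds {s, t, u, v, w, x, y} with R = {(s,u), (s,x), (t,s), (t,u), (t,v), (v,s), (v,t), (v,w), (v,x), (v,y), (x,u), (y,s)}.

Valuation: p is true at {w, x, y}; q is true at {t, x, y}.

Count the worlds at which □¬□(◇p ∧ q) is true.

3

s: successors {u, x}; ¬□(◇p ∧ q) there: u:F, x:T. ✗
t: successors {s, u, v}; ¬□(◇p ∧ q) there: s:T, u:F, v:T. ✗
u: no successors, so □¬□(◇p ∧ q) holds vacuously. ✓
v: successors {s, t, w, x, y}; ¬□(◇p ∧ q) there: s:T, t:T, w:F, x:T, y:T. ✗
w: no successors, so □¬□(◇p ∧ q) holds vacuously. ✓
x: successors {u}; ¬□(◇p ∧ q) there: u:F. ✗
y: successors {s}; ¬□(◇p ∧ q) there: s:T. ✓
Satisfying worlds: {u, w, y}.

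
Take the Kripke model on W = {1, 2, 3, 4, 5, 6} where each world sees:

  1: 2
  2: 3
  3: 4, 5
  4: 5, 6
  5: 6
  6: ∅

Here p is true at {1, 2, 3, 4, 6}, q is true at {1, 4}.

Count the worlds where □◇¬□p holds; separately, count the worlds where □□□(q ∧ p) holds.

For □◇¬□p:
1: successors {2}; ◇¬□p there: 2:T. ✓
2: successors {3}; ◇¬□p there: 3:T. ✓
3: successors {4, 5}; ◇¬□p there: 4:F, 5:F. ✗
4: successors {5, 6}; ◇¬□p there: 5:F, 6:F. ✗
5: successors {6}; ◇¬□p there: 6:F. ✗
6: no successors, so □◇¬□p holds vacuously. ✓
— 3 worlds.
For □□□(q ∧ p):
1: successors {2}; □□(q ∧ p) there: 2:F. ✗
2: successors {3}; □□(q ∧ p) there: 3:F. ✗
3: successors {4, 5}; □□(q ∧ p) there: 4:F, 5:T. ✗
4: successors {5, 6}; □□(q ∧ p) there: 5:T, 6:T. ✓
5: successors {6}; □□(q ∧ p) there: 6:T. ✓
6: no successors, so □□□(q ∧ p) holds vacuously. ✓
— 3 worlds.

3 and 3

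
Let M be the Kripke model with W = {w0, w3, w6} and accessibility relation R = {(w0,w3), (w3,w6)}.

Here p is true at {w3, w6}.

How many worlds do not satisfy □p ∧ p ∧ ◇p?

w0: □p ∧ p is F, ◇p is T. ✗
w3: □p ∧ p is T, ◇p is T. ✓
w6: □p ∧ p is T, ◇p is F. ✗
Satisfying worlds: {w3}.
So □p ∧ p ∧ ◇p fails at the other 2 worlds.

2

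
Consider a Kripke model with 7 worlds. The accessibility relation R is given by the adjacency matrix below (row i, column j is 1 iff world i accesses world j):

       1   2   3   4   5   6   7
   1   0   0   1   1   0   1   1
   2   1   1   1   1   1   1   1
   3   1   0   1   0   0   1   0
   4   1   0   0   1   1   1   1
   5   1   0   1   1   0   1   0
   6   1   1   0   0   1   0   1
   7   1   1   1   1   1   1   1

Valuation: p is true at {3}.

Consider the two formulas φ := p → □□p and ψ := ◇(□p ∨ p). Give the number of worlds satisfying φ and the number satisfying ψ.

For p → □□p:
1: p is F, □□p is F. ✓
2: p is F, □□p is F. ✓
3: p is T, □□p is F. ✗
4: p is F, □□p is F. ✓
5: p is F, □□p is F. ✓
6: p is F, □□p is F. ✓
7: p is F, □□p is F. ✓
— 6 worlds.
For ◇(□p ∨ p):
1: successors {3, 4, 6, 7}; □p ∨ p there: 3:T, 4:F, 6:F, 7:F. ✓
2: successors {1, 2, 3, 4, 5, 6, 7}; □p ∨ p there: 1:F, 2:F, 3:T, 4:F, 5:F, 6:F, 7:F. ✓
3: successors {1, 3, 6}; □p ∨ p there: 1:F, 3:T, 6:F. ✓
4: successors {1, 4, 5, 6, 7}; □p ∨ p there: 1:F, 4:F, 5:F, 6:F, 7:F. ✗
5: successors {1, 3, 4, 6}; □p ∨ p there: 1:F, 3:T, 4:F, 6:F. ✓
6: successors {1, 2, 5, 7}; □p ∨ p there: 1:F, 2:F, 5:F, 7:F. ✗
7: successors {1, 2, 3, 4, 5, 6, 7}; □p ∨ p there: 1:F, 2:F, 3:T, 4:F, 5:F, 6:F, 7:F. ✓
— 5 worlds.

6 and 5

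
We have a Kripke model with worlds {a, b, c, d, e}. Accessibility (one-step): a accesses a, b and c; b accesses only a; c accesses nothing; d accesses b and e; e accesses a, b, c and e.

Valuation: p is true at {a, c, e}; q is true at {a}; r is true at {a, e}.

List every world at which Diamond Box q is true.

{a, d, e}

a: successors {a, b, c}; Box q there: a:F, b:T, c:T. ✓
b: successors {a}; Box q there: a:F. ✗
c: no successors, so Diamond Box q fails. ✗
d: successors {b, e}; Box q there: b:T, e:F. ✓
e: successors {a, b, c, e}; Box q there: a:F, b:T, c:T, e:F. ✓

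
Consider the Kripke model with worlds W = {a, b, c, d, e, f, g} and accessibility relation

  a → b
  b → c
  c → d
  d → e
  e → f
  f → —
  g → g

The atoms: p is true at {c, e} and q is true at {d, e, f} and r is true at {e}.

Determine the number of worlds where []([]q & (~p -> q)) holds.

a: successors {b}; []q & (~p -> q) there: b:F. ✗
b: successors {c}; []q & (~p -> q) there: c:T. ✓
c: successors {d}; []q & (~p -> q) there: d:T. ✓
d: successors {e}; []q & (~p -> q) there: e:T. ✓
e: successors {f}; []q & (~p -> q) there: f:T. ✓
f: no successors, so []([]q & (~p -> q)) holds vacuously. ✓
g: successors {g}; []q & (~p -> q) there: g:F. ✗
Satisfying worlds: {b, c, d, e, f}.

5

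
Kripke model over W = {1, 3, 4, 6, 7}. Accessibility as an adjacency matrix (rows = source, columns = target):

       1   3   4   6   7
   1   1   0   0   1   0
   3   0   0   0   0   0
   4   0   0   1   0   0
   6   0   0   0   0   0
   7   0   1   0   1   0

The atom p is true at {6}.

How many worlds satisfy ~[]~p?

1: []~p is F. ✓
3: []~p is T. ✗
4: []~p is T. ✗
6: []~p is T. ✗
7: []~p is F. ✓
Satisfying worlds: {1, 7}.

2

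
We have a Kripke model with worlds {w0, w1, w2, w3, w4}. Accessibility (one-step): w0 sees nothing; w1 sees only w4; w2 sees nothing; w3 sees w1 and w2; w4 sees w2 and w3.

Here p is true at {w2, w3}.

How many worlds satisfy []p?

w0: no successors, so []p holds vacuously. ✓
w1: successors {w4}; p there: w4:F. ✗
w2: no successors, so []p holds vacuously. ✓
w3: successors {w1, w2}; p there: w1:F, w2:T. ✗
w4: successors {w2, w3}; p there: w2:T, w3:T. ✓
Satisfying worlds: {w0, w2, w4}.

3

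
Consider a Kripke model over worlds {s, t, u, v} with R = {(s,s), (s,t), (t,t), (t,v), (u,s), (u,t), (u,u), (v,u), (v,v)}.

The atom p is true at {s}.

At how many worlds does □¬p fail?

2

s: successors {s, t}; ¬p there: s:F, t:T. ✗
t: successors {t, v}; ¬p there: t:T, v:T. ✓
u: successors {s, t, u}; ¬p there: s:F, t:T, u:T. ✗
v: successors {u, v}; ¬p there: u:T, v:T. ✓
Satisfying worlds: {t, v}.
So □¬p fails at the other 2 worlds.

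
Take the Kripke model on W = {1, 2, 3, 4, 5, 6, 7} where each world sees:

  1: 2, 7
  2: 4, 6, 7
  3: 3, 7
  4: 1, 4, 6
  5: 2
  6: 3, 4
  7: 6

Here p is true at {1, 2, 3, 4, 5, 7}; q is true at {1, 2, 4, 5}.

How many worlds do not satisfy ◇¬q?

1

1: successors {2, 7}; ¬q there: 2:F, 7:T. ✓
2: successors {4, 6, 7}; ¬q there: 4:F, 6:T, 7:T. ✓
3: successors {3, 7}; ¬q there: 3:T, 7:T. ✓
4: successors {1, 4, 6}; ¬q there: 1:F, 4:F, 6:T. ✓
5: successors {2}; ¬q there: 2:F. ✗
6: successors {3, 4}; ¬q there: 3:T, 4:F. ✓
7: successors {6}; ¬q there: 6:T. ✓
Satisfying worlds: {1, 2, 3, 4, 6, 7}.
So ◇¬q fails at the other 1 world.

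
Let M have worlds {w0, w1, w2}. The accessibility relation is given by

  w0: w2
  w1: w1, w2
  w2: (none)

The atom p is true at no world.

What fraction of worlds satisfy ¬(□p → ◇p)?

1/3

w0: □p → ◇p is T. ✗
w1: □p → ◇p is T. ✗
w2: □p → ◇p is F. ✓
That's 1 of 3 worlds, so 1/3.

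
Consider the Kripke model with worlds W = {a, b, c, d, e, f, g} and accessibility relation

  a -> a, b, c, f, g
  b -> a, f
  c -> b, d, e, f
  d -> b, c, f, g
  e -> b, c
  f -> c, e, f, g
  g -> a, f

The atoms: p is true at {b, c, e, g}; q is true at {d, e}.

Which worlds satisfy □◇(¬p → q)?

{b, g}

a: successors {a, b, c, f, g}; ◇(¬p → q) there: a:T, b:F, c:T, f:T, g:F. ✗
b: successors {a, f}; ◇(¬p → q) there: a:T, f:T. ✓
c: successors {b, d, e, f}; ◇(¬p → q) there: b:F, d:T, e:T, f:T. ✗
d: successors {b, c, f, g}; ◇(¬p → q) there: b:F, c:T, f:T, g:F. ✗
e: successors {b, c}; ◇(¬p → q) there: b:F, c:T. ✗
f: successors {c, e, f, g}; ◇(¬p → q) there: c:T, e:T, f:T, g:F. ✗
g: successors {a, f}; ◇(¬p → q) there: a:T, f:T. ✓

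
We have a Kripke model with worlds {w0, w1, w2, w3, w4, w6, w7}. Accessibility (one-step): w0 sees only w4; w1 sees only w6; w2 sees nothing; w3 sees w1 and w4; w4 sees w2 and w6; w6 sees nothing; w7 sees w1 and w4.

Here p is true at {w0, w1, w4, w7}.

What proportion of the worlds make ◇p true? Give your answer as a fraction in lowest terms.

3/7

w0: successors {w4}; p there: w4:T. ✓
w1: successors {w6}; p there: w6:F. ✗
w2: no successors, so ◇p fails. ✗
w3: successors {w1, w4}; p there: w1:T, w4:T. ✓
w4: successors {w2, w6}; p there: w2:F, w6:F. ✗
w6: no successors, so ◇p fails. ✗
w7: successors {w1, w4}; p there: w1:T, w4:T. ✓
That's 3 of 7 worlds, so 3/7.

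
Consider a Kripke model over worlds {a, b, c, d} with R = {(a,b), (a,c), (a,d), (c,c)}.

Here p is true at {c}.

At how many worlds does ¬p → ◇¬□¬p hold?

2

a: ¬p is T, ◇¬□¬p is T. ✓
b: ¬p is T, ◇¬□¬p is F. ✗
c: ¬p is F, ◇¬□¬p is T. ✓
d: ¬p is T, ◇¬□¬p is F. ✗
Satisfying worlds: {a, c}.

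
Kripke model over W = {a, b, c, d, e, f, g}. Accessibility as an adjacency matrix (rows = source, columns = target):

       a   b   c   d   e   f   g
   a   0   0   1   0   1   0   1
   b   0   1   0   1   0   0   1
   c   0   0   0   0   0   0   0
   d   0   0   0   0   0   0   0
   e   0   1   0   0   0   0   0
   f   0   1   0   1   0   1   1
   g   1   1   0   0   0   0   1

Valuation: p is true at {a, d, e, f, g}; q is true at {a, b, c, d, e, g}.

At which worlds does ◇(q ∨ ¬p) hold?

a: successors {c, e, g}; q ∨ ¬p there: c:T, e:T, g:T. ✓
b: successors {b, d, g}; q ∨ ¬p there: b:T, d:T, g:T. ✓
c: no successors, so ◇(q ∨ ¬p) fails. ✗
d: no successors, so ◇(q ∨ ¬p) fails. ✗
e: successors {b}; q ∨ ¬p there: b:T. ✓
f: successors {b, d, f, g}; q ∨ ¬p there: b:T, d:T, f:F, g:T. ✓
g: successors {a, b, g}; q ∨ ¬p there: a:T, b:T, g:T. ✓

{a, b, e, f, g}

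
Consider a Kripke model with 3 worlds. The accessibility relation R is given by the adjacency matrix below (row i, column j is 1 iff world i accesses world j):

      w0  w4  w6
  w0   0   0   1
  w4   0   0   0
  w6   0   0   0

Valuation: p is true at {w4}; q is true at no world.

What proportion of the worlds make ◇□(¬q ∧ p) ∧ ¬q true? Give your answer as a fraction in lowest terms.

w0: ◇□(¬q ∧ p) is T, ¬q is T. ✓
w4: ◇□(¬q ∧ p) is F, ¬q is T. ✗
w6: ◇□(¬q ∧ p) is F, ¬q is T. ✗
That's 1 of 3 worlds, so 1/3.

1/3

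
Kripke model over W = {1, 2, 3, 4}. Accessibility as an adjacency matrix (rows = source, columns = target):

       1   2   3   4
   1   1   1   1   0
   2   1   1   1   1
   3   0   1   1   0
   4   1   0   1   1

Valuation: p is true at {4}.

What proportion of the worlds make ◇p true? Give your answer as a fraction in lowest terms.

1/2

1: successors {1, 2, 3}; p there: 1:F, 2:F, 3:F. ✗
2: successors {1, 2, 3, 4}; p there: 1:F, 2:F, 3:F, 4:T. ✓
3: successors {2, 3}; p there: 2:F, 3:F. ✗
4: successors {1, 3, 4}; p there: 1:F, 3:F, 4:T. ✓
That's 2 of 4 worlds, so 2/4 = 1/2.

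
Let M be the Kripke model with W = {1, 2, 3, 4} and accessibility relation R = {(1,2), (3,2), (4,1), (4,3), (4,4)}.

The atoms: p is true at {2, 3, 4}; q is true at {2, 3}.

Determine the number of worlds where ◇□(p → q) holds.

1: successors {2}; □(p → q) there: 2:T. ✓
2: no successors, so ◇□(p → q) fails. ✗
3: successors {2}; □(p → q) there: 2:T. ✓
4: successors {1, 3, 4}; □(p → q) there: 1:T, 3:T, 4:F. ✓
Satisfying worlds: {1, 3, 4}.

3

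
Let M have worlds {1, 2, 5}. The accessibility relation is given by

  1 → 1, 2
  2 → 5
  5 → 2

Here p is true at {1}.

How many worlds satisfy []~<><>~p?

1: successors {1, 2}; ~<><>~p there: 1:F, 2:F. ✗
2: successors {5}; ~<><>~p there: 5:F. ✗
5: successors {2}; ~<><>~p there: 2:F. ✗
Satisfying worlds: ∅.

0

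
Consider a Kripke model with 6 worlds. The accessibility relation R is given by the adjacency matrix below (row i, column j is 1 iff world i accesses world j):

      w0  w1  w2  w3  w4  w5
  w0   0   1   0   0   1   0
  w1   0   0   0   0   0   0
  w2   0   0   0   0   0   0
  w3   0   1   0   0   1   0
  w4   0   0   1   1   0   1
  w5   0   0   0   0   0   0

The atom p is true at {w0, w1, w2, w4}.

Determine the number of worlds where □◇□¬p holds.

w0: successors {w1, w4}; ◇□¬p there: w1:F, w4:T. ✗
w1: no successors, so □◇□¬p holds vacuously. ✓
w2: no successors, so □◇□¬p holds vacuously. ✓
w3: successors {w1, w4}; ◇□¬p there: w1:F, w4:T. ✗
w4: successors {w2, w3, w5}; ◇□¬p there: w2:F, w3:T, w5:F. ✗
w5: no successors, so □◇□¬p holds vacuously. ✓
Satisfying worlds: {w1, w2, w5}.

3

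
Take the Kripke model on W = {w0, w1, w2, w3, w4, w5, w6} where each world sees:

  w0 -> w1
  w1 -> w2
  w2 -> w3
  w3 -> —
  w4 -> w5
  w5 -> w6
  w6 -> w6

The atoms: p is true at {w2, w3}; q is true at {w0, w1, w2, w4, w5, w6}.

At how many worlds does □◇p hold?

w0: successors {w1}; ◇p there: w1:T. ✓
w1: successors {w2}; ◇p there: w2:T. ✓
w2: successors {w3}; ◇p there: w3:F. ✗
w3: no successors, so □◇p holds vacuously. ✓
w4: successors {w5}; ◇p there: w5:F. ✗
w5: successors {w6}; ◇p there: w6:F. ✗
w6: successors {w6}; ◇p there: w6:F. ✗
Satisfying worlds: {w0, w1, w3}.

3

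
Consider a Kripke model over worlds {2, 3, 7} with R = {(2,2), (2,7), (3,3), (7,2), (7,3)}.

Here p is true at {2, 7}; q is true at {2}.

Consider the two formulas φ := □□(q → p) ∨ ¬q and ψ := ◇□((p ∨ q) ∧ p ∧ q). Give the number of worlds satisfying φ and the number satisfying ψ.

For □□(q → p) ∨ ¬q:
2: □□(q → p) is T, ¬q is F. ✓
3: □□(q → p) is T, ¬q is T. ✓
7: □□(q → p) is T, ¬q is T. ✓
— 3 worlds.
For ◇□((p ∨ q) ∧ p ∧ q):
2: successors {2, 7}; □((p ∨ q) ∧ p ∧ q) there: 2:F, 7:F. ✗
3: successors {3}; □((p ∨ q) ∧ p ∧ q) there: 3:F. ✗
7: successors {2, 3}; □((p ∨ q) ∧ p ∧ q) there: 2:F, 3:F. ✗
— 0 worlds.

3 and 0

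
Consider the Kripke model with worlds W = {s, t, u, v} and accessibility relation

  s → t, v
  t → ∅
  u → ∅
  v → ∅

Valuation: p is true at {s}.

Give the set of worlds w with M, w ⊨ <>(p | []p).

s: successors {t, v}; p | []p there: t:T, v:T. ✓
t: no successors, so <>(p | []p) fails. ✗
u: no successors, so <>(p | []p) fails. ✗
v: no successors, so <>(p | []p) fails. ✗

{s}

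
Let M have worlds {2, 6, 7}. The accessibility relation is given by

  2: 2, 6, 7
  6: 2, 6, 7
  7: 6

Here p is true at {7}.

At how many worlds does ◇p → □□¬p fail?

2

2: ◇p is T, □□¬p is F. ✗
6: ◇p is T, □□¬p is F. ✗
7: ◇p is F, □□¬p is F. ✓
Satisfying worlds: {7}.
So ◇p → □□¬p fails at the other 2 worlds.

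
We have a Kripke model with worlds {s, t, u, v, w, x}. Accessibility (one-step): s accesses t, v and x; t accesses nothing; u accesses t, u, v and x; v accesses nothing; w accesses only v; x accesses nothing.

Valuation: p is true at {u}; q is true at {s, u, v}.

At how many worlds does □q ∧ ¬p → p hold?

2

s: □q ∧ ¬p is F, p is F. ✓
t: □q ∧ ¬p is T, p is F. ✗
u: □q ∧ ¬p is F, p is T. ✓
v: □q ∧ ¬p is T, p is F. ✗
w: □q ∧ ¬p is T, p is F. ✗
x: □q ∧ ¬p is T, p is F. ✗
Satisfying worlds: {s, u}.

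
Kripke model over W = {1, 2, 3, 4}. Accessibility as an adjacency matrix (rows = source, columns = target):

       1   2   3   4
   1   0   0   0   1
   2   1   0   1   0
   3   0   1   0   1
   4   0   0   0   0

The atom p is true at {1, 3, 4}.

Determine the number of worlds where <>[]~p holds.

2

1: successors {4}; []~p there: 4:T. ✓
2: successors {1, 3}; []~p there: 1:F, 3:F. ✗
3: successors {2, 4}; []~p there: 2:F, 4:T. ✓
4: no successors, so <>[]~p fails. ✗
Satisfying worlds: {1, 3}.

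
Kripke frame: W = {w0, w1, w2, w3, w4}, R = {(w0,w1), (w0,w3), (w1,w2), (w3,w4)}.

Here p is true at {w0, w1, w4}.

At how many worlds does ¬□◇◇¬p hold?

3

w0: □◇◇¬p is F. ✓
w1: □◇◇¬p is F. ✓
w2: □◇◇¬p is T. ✗
w3: □◇◇¬p is F. ✓
w4: □◇◇¬p is T. ✗
Satisfying worlds: {w0, w1, w3}.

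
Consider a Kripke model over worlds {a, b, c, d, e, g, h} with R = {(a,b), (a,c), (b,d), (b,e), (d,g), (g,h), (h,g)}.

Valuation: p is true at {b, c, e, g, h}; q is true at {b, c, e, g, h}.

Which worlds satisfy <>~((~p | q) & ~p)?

{a, b, d, g, h}

a: successors {b, c}; ~((~p | q) & ~p) there: b:T, c:T. ✓
b: successors {d, e}; ~((~p | q) & ~p) there: d:F, e:T. ✓
c: no successors, so <>~((~p | q) & ~p) fails. ✗
d: successors {g}; ~((~p | q) & ~p) there: g:T. ✓
e: no successors, so <>~((~p | q) & ~p) fails. ✗
g: successors {h}; ~((~p | q) & ~p) there: h:T. ✓
h: successors {g}; ~((~p | q) & ~p) there: g:T. ✓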